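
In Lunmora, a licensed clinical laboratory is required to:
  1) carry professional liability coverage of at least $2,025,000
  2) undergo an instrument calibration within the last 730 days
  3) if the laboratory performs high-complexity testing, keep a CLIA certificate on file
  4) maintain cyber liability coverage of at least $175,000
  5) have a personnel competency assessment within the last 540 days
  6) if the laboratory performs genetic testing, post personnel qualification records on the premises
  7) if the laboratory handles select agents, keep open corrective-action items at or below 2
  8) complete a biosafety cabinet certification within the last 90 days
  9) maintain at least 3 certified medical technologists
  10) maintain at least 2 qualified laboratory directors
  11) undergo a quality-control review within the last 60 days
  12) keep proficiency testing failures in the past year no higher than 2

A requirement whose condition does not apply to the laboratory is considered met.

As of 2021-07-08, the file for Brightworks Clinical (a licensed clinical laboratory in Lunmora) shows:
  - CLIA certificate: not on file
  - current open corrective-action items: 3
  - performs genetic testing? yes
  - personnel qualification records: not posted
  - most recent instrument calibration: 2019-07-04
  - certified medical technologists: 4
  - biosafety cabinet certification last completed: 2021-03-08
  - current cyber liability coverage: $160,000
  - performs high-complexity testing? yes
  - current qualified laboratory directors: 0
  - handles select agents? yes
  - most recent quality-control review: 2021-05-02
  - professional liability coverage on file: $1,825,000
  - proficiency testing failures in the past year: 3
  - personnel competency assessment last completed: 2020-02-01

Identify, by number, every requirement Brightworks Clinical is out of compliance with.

1, 2, 3, 4, 6, 7, 8, 10, 11, 12

1. professional liability coverage $1,825,000 < $2,025,000 → not met
2. instrument calibration 735 days ago vs limit 730 → not met
3. condition 'performs high-complexity testing' holds; CLIA certificate absent → not met
4. cyber liability coverage $160,000 < $175,000 → not met
5. personnel competency assessment 523 days ago vs limit 540 → met
6. condition 'performs genetic testing' holds; personnel qualification records absent → not met
7. condition 'handles select agents' holds; open corrective-action items 3 > 2 → not met
8. biosafety cabinet certification 122 days ago vs limit 90 → not met
9. certified medical technologists 4 ≥ 3 → met
10. qualified laboratory directors 0 < 2 → not met
11. quality-control review 67 days ago vs limit 60 → not met
12. proficiency testing failures in the past year 3 > 2 → not met
Not met: 1, 2, 3, 4, 6, 7, 8, 10, 11, 12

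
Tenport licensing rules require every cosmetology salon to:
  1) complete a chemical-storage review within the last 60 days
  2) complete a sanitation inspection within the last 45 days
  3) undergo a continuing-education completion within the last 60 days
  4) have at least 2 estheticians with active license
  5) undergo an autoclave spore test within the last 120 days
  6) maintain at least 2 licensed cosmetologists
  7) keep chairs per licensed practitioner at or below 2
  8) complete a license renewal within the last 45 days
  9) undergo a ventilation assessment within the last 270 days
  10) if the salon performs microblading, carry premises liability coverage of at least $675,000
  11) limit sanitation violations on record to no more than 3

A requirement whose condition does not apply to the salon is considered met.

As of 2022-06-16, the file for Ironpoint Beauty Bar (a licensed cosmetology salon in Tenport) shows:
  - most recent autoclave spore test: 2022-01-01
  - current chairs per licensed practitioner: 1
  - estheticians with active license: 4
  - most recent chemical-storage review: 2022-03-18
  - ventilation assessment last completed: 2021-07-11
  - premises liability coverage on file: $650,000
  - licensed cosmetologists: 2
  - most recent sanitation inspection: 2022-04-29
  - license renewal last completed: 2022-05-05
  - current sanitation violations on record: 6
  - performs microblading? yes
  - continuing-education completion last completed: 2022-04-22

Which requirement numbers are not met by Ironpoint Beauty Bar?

1, 2, 5, 9, 10, 11

1. chemical-storage review 90 days ago vs limit 60 → not met
2. sanitation inspection 48 days ago vs limit 45 → not met
3. continuing-education completion 55 days ago vs limit 60 → met
4. estheticians with active license 4 ≥ 2 → met
5. autoclave spore test 166 days ago vs limit 120 → not met
6. licensed cosmetologists 2 ≥ 2 → met
7. chairs per licensed practitioner 1 ≤ 2 → met
8. license renewal 42 days ago vs limit 45 → met
9. ventilation assessment 340 days ago vs limit 270 → not met
10. condition 'performs microblading' holds; premises liability coverage $650,000 < $675,000 → not met
11. sanitation violations on record 6 > 3 → not met
Not met: 1, 2, 5, 9, 10, 11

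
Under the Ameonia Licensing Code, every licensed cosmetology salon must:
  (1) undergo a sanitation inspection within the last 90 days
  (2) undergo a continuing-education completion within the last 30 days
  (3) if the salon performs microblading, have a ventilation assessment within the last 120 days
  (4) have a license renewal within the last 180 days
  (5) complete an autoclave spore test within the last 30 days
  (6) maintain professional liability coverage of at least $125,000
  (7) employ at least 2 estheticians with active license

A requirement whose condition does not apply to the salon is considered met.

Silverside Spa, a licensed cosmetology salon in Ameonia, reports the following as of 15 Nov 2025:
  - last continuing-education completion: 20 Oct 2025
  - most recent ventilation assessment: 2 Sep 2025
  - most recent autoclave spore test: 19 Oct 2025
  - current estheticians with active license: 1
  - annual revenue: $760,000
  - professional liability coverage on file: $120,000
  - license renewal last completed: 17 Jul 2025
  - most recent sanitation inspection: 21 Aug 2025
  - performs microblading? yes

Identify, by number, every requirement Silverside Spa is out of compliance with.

6, 7

1. sanitation inspection 86 days ago vs limit 90 → met
2. continuing-education completion 26 days ago vs limit 30 → met
3. condition 'performs microblading' holds; ventilation assessment 74 days ago vs limit 120 → met
4. license renewal 121 days ago vs limit 180 → met
5. autoclave spore test 27 days ago vs limit 30 → met
6. professional liability coverage $120,000 < $125,000 → not met
7. estheticians with active license 1 < 2 → not met
Not met: 6, 7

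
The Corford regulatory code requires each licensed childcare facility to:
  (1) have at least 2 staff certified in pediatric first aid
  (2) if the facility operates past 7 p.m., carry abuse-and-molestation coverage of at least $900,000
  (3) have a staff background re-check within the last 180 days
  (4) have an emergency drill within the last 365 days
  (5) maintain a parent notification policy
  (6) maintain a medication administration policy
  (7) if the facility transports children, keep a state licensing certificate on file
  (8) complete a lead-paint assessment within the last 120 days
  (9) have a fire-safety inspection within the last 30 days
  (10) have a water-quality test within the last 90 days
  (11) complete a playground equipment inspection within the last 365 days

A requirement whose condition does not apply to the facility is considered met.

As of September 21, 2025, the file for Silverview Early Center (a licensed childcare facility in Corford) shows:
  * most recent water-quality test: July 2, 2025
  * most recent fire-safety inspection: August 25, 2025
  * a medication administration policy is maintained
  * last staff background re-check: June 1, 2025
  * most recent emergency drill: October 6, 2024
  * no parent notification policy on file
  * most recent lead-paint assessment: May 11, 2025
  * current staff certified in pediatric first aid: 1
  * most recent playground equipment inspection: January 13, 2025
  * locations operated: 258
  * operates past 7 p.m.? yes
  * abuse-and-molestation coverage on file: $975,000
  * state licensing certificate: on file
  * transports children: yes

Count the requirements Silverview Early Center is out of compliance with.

3

1. staff certified in pediatric first aid 1 < 2 → not met
2. condition 'operates past 7 p.m.' holds; abuse-and-molestation coverage $975,000 ≥ $900,000 → met
3. staff background re-check 112 days ago vs limit 180 → met
4. emergency drill 350 days ago vs limit 365 → met
5. parent notification policy absent → not met
6. medication administration policy present → met
7. condition 'transports children' holds; state licensing certificate present → met
8. lead-paint assessment 133 days ago vs limit 120 → not met
9. fire-safety inspection 27 days ago vs limit 30 → met
10. water-quality test 81 days ago vs limit 90 → met
11. playground equipment inspection 251 days ago vs limit 365 → met
Not met: 3 of 11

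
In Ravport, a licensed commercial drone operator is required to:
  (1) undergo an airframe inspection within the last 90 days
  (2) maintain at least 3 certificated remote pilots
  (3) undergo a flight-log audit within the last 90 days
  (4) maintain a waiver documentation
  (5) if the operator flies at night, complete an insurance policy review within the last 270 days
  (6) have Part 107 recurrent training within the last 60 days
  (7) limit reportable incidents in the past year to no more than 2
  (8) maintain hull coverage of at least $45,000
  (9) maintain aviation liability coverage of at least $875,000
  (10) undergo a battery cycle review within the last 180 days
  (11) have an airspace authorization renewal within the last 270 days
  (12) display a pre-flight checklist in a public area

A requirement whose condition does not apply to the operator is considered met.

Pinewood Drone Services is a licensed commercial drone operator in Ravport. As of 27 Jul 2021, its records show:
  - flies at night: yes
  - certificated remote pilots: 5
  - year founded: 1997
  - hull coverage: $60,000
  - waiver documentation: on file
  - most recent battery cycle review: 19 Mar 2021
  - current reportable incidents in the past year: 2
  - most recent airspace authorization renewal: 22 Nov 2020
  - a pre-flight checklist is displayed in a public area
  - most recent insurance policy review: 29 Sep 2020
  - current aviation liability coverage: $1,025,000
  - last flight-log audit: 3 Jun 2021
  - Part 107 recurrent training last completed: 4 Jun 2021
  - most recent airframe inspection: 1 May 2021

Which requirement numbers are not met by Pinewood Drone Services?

5

1. airframe inspection 87 days ago vs limit 90 → met
2. certificated remote pilots 5 ≥ 3 → met
3. flight-log audit 54 days ago vs limit 90 → met
4. waiver documentation present → met
5. condition 'flies at night' holds; insurance policy review 301 days ago vs limit 270 → not met
6. Part 107 recurrent training 53 days ago vs limit 60 → met
7. reportable incidents in the past year 2 ≤ 2 → met
8. hull coverage $60,000 ≥ $45,000 → met
9. aviation liability coverage $1,025,000 ≥ $875,000 → met
10. battery cycle review 130 days ago vs limit 180 → met
11. airspace authorization renewal 247 days ago vs limit 270 → met
12. pre-flight checklist present → met
Not met: 5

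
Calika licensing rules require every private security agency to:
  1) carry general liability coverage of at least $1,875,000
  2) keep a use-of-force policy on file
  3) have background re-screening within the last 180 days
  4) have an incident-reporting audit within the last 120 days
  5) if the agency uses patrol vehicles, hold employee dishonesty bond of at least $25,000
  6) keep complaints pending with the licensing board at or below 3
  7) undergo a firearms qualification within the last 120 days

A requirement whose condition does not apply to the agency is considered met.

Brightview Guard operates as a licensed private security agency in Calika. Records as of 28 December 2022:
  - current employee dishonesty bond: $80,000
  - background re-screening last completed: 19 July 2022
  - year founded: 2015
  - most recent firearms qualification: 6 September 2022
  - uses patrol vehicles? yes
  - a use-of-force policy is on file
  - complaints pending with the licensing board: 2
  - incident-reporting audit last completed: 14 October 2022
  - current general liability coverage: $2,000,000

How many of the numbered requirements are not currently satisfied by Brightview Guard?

0

1. general liability coverage $2,000,000 ≥ $1,875,000 → met
2. use-of-force policy present → met
3. background re-screening 162 days ago vs limit 180 → met
4. incident-reporting audit 75 days ago vs limit 120 → met
5. condition 'uses patrol vehicles' holds; employee dishonesty bond $80,000 ≥ $25,000 → met
6. complaints pending with the licensing board 2 ≤ 3 → met
7. firearms qualification 113 days ago vs limit 120 → met
Not met: 0 of 7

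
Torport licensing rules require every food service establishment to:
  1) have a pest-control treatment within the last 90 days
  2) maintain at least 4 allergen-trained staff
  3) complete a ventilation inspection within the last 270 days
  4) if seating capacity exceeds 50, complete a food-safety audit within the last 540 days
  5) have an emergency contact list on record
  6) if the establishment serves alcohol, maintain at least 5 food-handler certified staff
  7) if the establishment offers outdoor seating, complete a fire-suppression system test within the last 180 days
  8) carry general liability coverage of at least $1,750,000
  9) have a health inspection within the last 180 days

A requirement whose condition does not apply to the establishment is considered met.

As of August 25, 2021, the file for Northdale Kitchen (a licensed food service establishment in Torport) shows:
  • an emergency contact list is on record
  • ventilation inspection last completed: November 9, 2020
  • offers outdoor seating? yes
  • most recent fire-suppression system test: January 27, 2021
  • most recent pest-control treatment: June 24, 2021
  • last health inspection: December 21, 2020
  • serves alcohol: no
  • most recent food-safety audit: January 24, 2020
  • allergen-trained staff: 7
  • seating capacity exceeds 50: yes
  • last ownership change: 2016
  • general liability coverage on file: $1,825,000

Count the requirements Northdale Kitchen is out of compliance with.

4

1. pest-control treatment 62 days ago vs limit 90 → met
2. allergen-trained staff 7 ≥ 4 → met
3. ventilation inspection 289 days ago vs limit 270 → not met
4. condition 'seating capacity exceeds 50' holds; food-safety audit 579 days ago vs limit 540 → not met
5. emergency contact list present → met
6. condition 'serves alcohol' does not hold → requirement n/a → met
7. condition 'offers outdoor seating' holds; fire-suppression system test 210 days ago vs limit 180 → not met
8. general liability coverage $1,825,000 ≥ $1,750,000 → met
9. health inspection 247 days ago vs limit 180 → not met
Not met: 4 of 9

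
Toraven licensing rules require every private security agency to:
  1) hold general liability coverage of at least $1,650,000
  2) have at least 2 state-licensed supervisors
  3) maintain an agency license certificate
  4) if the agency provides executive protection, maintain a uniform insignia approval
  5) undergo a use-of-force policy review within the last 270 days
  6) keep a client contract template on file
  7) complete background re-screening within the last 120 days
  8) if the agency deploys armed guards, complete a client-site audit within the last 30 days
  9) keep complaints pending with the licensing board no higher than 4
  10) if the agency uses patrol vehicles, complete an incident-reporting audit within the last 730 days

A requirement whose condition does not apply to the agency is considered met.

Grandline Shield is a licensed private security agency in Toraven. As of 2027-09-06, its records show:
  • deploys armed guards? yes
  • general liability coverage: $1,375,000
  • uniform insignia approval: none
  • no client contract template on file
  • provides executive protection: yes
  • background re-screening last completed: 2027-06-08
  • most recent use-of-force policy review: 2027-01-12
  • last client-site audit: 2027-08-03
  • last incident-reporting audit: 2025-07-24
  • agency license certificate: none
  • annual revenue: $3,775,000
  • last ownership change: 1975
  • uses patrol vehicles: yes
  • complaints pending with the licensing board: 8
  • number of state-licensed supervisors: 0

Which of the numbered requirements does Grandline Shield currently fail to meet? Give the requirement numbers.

1, 2, 3, 4, 6, 8, 9, 10

1. general liability coverage $1,375,000 < $1,650,000 → not met
2. state-licensed supervisors 0 < 2 → not met
3. agency license certificate absent → not met
4. condition 'provides executive protection' holds; uniform insignia approval absent → not met
5. use-of-force policy review 237 days ago vs limit 270 → met
6. client contract template absent → not met
7. background re-screening 90 days ago vs limit 120 → met
8. condition 'deploys armed guards' holds; client-site audit 34 days ago vs limit 30 → not met
9. complaints pending with the licensing board 8 > 4 → not met
10. condition 'uses patrol vehicles' holds; incident-reporting audit 774 days ago vs limit 730 → not met
Not met: 1, 2, 3, 4, 6, 8, 9, 10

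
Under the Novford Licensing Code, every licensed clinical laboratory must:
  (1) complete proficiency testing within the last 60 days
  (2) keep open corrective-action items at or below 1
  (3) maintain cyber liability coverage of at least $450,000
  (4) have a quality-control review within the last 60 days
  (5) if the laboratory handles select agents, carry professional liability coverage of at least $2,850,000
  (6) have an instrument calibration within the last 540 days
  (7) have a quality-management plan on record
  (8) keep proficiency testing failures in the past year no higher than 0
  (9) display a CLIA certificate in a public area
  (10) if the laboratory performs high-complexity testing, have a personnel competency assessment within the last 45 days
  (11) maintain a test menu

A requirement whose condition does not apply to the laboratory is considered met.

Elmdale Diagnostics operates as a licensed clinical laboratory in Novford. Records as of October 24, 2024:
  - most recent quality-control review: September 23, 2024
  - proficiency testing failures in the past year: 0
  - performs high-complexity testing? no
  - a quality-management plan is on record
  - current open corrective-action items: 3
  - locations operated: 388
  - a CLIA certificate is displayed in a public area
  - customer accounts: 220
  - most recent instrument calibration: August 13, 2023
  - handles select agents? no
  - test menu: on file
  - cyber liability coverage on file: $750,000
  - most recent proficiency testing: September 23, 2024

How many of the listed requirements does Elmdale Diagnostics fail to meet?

1

1. proficiency testing 31 days ago vs limit 60 → met
2. open corrective-action items 3 > 1 → not met
3. cyber liability coverage $750,000 ≥ $450,000 → met
4. quality-control review 31 days ago vs limit 60 → met
5. condition 'handles select agents' does not hold → requirement n/a → met
6. instrument calibration 438 days ago vs limit 540 → met
7. quality-management plan present → met
8. proficiency testing failures in the past year 0 ≤ 0 → met
9. CLIA certificate present → met
10. condition 'performs high-complexity testing' does not hold → requirement n/a → met
11. test menu present → met
Not met: 1 of 11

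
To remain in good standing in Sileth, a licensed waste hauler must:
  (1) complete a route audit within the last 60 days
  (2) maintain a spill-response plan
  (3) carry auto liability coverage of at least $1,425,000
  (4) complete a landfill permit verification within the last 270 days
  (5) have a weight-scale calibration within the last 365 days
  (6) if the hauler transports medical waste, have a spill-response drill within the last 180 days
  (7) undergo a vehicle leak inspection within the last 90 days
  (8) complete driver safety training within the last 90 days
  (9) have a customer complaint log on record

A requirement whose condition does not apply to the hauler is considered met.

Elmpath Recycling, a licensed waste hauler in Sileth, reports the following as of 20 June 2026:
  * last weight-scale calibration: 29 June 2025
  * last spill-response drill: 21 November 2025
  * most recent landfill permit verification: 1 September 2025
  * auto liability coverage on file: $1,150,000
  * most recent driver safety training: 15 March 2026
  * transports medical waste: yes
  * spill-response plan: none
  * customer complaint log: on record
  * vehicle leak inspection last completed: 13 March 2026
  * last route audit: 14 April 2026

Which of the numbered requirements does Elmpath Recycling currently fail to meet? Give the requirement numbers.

1, 2, 3, 4, 6, 7, 8

1. route audit 67 days ago vs limit 60 → not met
2. spill-response plan absent → not met
3. auto liability coverage $1,150,000 < $1,425,000 → not met
4. landfill permit verification 292 days ago vs limit 270 → not met
5. weight-scale calibration 356 days ago vs limit 365 → met
6. condition 'transports medical waste' holds; spill-response drill 211 days ago vs limit 180 → not met
7. vehicle leak inspection 99 days ago vs limit 90 → not met
8. driver safety training 97 days ago vs limit 90 → not met
9. customer complaint log present → met
Not met: 1, 2, 3, 4, 6, 7, 8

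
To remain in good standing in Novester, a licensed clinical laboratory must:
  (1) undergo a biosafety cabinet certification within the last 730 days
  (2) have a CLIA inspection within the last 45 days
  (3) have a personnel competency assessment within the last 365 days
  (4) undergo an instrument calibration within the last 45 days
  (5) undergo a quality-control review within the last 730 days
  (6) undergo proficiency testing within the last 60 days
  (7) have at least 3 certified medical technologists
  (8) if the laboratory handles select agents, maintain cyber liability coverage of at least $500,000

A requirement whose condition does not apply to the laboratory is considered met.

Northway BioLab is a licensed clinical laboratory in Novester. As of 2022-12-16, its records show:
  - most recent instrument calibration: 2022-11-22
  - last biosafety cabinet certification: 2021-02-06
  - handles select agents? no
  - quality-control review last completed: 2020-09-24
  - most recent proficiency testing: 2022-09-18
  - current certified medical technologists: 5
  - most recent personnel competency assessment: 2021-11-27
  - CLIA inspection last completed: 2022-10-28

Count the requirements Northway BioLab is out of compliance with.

4

1. biosafety cabinet certification 678 days ago vs limit 730 → met
2. CLIA inspection 49 days ago vs limit 45 → not met
3. personnel competency assessment 384 days ago vs limit 365 → not met
4. instrument calibration 24 days ago vs limit 45 → met
5. quality-control review 813 days ago vs limit 730 → not met
6. proficiency testing 89 days ago vs limit 60 → not met
7. certified medical technologists 5 ≥ 3 → met
8. condition 'handles select agents' does not hold → requirement n/a → met
Not met: 4 of 8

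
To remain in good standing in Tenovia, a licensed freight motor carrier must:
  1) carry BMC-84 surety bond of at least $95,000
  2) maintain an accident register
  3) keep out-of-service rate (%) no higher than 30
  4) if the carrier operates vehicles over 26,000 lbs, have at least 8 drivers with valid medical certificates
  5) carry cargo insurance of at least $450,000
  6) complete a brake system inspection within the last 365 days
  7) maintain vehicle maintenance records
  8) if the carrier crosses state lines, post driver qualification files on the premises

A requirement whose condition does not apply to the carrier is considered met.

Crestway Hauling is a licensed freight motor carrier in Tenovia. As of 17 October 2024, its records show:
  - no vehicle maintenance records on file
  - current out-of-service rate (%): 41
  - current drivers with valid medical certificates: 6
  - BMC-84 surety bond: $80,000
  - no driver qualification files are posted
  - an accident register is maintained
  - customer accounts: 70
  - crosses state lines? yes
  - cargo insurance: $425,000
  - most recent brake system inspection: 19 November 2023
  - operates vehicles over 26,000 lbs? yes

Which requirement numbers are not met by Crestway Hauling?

1, 3, 4, 5, 7, 8

1. BMC-84 surety bond $80,000 < $95,000 → not met
2. accident register present → met
3. out-of-service rate (%) 41 > 30 → not met
4. condition 'operates vehicles over 26,000 lbs' holds; drivers with valid medical certificates 6 < 8 → not met
5. cargo insurance $425,000 < $450,000 → not met
6. brake system inspection 333 days ago vs limit 365 → met
7. vehicle maintenance records absent → not met
8. condition 'crosses state lines' holds; driver qualification files absent → not met
Not met: 1, 3, 4, 5, 7, 8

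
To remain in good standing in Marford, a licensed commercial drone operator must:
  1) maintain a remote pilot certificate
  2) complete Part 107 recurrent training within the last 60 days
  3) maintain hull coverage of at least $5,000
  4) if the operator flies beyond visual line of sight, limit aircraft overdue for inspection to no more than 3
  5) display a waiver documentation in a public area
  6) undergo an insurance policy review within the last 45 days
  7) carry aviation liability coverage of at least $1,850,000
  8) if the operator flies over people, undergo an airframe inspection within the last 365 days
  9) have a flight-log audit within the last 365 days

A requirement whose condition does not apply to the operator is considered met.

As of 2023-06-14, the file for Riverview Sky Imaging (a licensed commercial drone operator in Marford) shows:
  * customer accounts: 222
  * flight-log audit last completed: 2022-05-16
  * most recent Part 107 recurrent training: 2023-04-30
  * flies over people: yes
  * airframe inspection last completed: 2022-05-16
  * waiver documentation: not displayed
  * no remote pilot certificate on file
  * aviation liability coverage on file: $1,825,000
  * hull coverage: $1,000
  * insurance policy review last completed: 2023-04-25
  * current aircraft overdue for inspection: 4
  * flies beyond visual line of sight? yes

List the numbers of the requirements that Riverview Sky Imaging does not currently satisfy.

1. remote pilot certificate absent → not met
2. Part 107 recurrent training 45 days ago vs limit 60 → met
3. hull coverage $1,000 < $5,000 → not met
4. condition 'flies beyond visual line of sight' holds; aircraft overdue for inspection 4 > 3 → not met
5. waiver documentation absent → not met
6. insurance policy review 50 days ago vs limit 45 → not met
7. aviation liability coverage $1,825,000 < $1,850,000 → not met
8. condition 'flies over people' holds; airframe inspection 394 days ago vs limit 365 → not met
9. flight-log audit 394 days ago vs limit 365 → not met
Not met: 1, 3, 4, 5, 6, 7, 8, 9

1, 3, 4, 5, 6, 7, 8, 9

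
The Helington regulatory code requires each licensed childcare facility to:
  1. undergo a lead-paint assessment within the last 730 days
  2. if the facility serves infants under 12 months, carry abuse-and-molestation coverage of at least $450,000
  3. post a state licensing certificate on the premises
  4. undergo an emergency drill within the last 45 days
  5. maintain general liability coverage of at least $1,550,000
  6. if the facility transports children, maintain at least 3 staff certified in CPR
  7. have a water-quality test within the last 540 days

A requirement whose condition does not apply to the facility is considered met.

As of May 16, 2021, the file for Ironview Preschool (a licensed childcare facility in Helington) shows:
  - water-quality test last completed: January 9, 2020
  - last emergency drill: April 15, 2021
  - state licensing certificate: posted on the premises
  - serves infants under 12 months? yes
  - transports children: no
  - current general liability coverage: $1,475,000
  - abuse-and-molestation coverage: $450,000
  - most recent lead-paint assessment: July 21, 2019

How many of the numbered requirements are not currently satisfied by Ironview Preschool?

1. lead-paint assessment 665 days ago vs limit 730 → met
2. condition 'serves infants under 12 months' holds; abuse-and-molestation coverage $450,000 ≥ $450,000 → met
3. state licensing certificate present → met
4. emergency drill 31 days ago vs limit 45 → met
5. general liability coverage $1,475,000 < $1,550,000 → not met
6. condition 'transports children' does not hold → requirement n/a → met
7. water-quality test 493 days ago vs limit 540 → met
Not met: 1 of 7

1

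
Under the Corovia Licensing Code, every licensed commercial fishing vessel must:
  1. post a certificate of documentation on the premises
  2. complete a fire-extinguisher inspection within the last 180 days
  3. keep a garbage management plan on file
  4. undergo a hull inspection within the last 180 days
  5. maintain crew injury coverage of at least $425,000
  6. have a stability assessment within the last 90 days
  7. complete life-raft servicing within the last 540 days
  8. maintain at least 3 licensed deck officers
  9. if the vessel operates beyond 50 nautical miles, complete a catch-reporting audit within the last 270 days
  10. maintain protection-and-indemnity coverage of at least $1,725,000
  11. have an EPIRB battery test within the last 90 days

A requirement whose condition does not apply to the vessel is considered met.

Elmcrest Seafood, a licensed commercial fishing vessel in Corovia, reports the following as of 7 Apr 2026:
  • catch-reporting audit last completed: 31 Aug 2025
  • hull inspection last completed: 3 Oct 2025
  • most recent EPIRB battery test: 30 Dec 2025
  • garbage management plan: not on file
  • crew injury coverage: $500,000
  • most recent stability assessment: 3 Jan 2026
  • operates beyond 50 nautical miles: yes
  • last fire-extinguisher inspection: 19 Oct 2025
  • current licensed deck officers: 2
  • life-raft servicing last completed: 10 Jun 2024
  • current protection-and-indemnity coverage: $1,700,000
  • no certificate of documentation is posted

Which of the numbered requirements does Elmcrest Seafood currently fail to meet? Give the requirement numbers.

1, 3, 4, 6, 7, 8, 10, 11

1. certificate of documentation absent → not met
2. fire-extinguisher inspection 170 days ago vs limit 180 → met
3. garbage management plan absent → not met
4. hull inspection 186 days ago vs limit 180 → not met
5. crew injury coverage $500,000 ≥ $425,000 → met
6. stability assessment 94 days ago vs limit 90 → not met
7. life-raft servicing 666 days ago vs limit 540 → not met
8. licensed deck officers 2 < 3 → not met
9. condition 'operates beyond 50 nautical miles' holds; catch-reporting audit 219 days ago vs limit 270 → met
10. protection-and-indemnity coverage $1,700,000 < $1,725,000 → not met
11. EPIRB battery test 98 days ago vs limit 90 → not met
Not met: 1, 3, 4, 6, 7, 8, 10, 11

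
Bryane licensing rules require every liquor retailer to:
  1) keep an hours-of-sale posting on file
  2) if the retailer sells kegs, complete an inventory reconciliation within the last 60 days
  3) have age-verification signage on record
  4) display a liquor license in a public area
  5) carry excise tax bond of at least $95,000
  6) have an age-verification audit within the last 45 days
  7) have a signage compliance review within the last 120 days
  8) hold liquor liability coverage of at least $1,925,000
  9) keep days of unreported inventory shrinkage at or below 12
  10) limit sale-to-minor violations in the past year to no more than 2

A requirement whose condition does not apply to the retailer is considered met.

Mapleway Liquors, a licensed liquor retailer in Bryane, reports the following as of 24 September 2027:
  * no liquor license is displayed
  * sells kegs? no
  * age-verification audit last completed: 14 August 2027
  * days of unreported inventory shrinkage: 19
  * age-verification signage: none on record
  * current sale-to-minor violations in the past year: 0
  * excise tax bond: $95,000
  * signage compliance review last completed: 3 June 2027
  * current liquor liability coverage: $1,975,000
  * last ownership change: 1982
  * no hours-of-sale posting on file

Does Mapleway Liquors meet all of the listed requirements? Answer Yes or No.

No

1. hours-of-sale posting absent → not met
2. condition 'sells kegs' does not hold → requirement n/a → met
3. age-verification signage absent → not met
4. liquor license absent → not met
5. excise tax bond $95,000 ≥ $95,000 → met
6. age-verification audit 41 days ago vs limit 45 → met
7. signage compliance review 113 days ago vs limit 120 → met
8. liquor liability coverage $1,975,000 ≥ $1,925,000 → met
9. days of unreported inventory shrinkage 19 > 12 → not met
10. sale-to-minor violations in the past year 0 ≤ 2 → met
Not met: 1, 3, 4, 9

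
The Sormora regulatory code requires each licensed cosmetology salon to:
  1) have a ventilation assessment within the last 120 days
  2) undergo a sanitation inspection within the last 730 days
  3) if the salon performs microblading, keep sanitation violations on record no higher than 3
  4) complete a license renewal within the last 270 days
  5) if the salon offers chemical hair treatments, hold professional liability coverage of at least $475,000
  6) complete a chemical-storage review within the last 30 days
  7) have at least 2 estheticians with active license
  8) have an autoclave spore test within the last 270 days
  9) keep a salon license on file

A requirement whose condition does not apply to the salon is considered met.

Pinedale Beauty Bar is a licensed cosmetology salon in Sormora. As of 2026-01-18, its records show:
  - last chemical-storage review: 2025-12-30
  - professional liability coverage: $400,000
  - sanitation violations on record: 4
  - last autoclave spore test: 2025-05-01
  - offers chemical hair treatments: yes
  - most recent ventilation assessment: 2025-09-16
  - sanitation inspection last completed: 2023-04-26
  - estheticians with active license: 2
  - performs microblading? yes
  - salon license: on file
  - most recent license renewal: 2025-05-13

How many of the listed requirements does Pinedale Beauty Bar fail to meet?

4

1. ventilation assessment 124 days ago vs limit 120 → not met
2. sanitation inspection 998 days ago vs limit 730 → not met
3. condition 'performs microblading' holds; sanitation violations on record 4 > 3 → not met
4. license renewal 250 days ago vs limit 270 → met
5. condition 'offers chemical hair treatments' holds; professional liability coverage $400,000 < $475,000 → not met
6. chemical-storage review 19 days ago vs limit 30 → met
7. estheticians with active license 2 ≥ 2 → met
8. autoclave spore test 262 days ago vs limit 270 → met
9. salon license present → met
Not met: 4 of 9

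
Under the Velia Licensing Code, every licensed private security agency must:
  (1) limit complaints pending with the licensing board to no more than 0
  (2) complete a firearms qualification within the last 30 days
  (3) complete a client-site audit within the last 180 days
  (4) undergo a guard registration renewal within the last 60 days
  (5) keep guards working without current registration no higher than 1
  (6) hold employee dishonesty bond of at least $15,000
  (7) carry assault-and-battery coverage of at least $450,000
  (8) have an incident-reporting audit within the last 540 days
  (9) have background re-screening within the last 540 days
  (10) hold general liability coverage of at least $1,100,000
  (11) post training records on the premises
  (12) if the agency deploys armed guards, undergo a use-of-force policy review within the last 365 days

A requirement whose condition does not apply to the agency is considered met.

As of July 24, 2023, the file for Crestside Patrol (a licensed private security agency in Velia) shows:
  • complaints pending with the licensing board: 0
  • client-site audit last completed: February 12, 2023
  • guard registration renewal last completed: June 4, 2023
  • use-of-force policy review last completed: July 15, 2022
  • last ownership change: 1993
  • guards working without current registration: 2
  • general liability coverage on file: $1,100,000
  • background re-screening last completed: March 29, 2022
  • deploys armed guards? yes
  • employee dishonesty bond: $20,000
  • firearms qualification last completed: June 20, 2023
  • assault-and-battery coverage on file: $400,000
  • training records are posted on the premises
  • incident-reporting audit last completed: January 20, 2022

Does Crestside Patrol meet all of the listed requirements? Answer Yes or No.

No

1. complaints pending with the licensing board 0 ≤ 0 → met
2. firearms qualification 34 days ago vs limit 30 → not met
3. client-site audit 162 days ago vs limit 180 → met
4. guard registration renewal 50 days ago vs limit 60 → met
5. guards working without current registration 2 > 1 → not met
6. employee dishonesty bond $20,000 ≥ $15,000 → met
7. assault-and-battery coverage $400,000 < $450,000 → not met
8. incident-reporting audit 550 days ago vs limit 540 → not met
9. background re-screening 482 days ago vs limit 540 → met
10. general liability coverage $1,100,000 ≥ $1,100,000 → met
11. training records present → met
12. condition 'deploys armed guards' holds; use-of-force policy review 374 days ago vs limit 365 → not met
Not met: 2, 5, 7, 8, 12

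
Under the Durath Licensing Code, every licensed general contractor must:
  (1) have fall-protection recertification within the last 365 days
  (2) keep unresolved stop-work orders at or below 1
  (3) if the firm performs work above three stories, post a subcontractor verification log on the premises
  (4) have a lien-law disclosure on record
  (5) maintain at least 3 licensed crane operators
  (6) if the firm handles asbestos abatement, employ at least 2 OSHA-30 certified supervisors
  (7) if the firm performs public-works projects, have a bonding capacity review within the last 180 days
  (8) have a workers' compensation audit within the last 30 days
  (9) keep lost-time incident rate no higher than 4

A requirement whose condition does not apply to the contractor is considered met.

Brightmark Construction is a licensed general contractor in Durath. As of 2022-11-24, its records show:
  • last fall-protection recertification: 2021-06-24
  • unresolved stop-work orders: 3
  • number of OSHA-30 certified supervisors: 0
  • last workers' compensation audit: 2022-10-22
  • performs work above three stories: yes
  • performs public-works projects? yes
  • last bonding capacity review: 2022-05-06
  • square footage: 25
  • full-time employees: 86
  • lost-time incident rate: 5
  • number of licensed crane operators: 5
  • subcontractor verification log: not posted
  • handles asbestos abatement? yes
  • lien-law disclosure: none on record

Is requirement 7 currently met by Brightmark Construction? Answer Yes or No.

No

7. condition 'performs public-works projects' holds; bonding capacity review 202 days ago vs limit 180 → not met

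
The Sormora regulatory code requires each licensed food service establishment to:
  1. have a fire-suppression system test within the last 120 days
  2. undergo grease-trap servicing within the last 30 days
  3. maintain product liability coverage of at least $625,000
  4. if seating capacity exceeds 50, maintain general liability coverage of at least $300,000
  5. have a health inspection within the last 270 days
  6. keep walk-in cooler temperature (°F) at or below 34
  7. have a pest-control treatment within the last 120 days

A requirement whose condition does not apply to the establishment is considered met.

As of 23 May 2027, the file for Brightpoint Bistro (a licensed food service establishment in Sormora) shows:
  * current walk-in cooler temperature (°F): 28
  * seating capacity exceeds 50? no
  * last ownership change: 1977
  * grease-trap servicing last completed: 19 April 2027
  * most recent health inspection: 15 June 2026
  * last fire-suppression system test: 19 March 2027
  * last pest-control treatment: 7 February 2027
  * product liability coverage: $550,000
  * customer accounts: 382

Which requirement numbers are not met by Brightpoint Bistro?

2, 3, 5

1. fire-suppression system test 65 days ago vs limit 120 → met
2. grease-trap servicing 34 days ago vs limit 30 → not met
3. product liability coverage $550,000 < $625,000 → not met
4. condition 'seating capacity exceeds 50' does not hold → requirement n/a → met
5. health inspection 342 days ago vs limit 270 → not met
6. walk-in cooler temperature (°F) 28 ≤ 34 → met
7. pest-control treatment 105 days ago vs limit 120 → met
Not met: 2, 3, 5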